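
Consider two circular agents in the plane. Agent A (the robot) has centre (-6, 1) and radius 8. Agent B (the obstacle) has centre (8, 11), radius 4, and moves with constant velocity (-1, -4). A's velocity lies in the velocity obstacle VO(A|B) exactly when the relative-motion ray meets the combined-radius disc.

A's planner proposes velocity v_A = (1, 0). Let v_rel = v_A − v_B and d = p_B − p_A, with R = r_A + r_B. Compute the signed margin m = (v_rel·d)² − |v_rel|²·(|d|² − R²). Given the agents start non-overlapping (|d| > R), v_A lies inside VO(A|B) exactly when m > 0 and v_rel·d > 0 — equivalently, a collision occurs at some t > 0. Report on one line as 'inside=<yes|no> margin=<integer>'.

d = (14, 10),  |d|² = 296;  R = 8+4 = 12,  c = 296−12² = 152
v_rel = (2, 4),  |v_rel|² = 20;  v_rel·d = (2)·(14) + (4)·(10) = 68
20·t² − 136·t + 152 = 0  ⇒  m = 68² − 20·152 = 1584
m = 1584 > 0,  v_rel·d = 68 > 0  ⇒  inside

inside=yes margin=1584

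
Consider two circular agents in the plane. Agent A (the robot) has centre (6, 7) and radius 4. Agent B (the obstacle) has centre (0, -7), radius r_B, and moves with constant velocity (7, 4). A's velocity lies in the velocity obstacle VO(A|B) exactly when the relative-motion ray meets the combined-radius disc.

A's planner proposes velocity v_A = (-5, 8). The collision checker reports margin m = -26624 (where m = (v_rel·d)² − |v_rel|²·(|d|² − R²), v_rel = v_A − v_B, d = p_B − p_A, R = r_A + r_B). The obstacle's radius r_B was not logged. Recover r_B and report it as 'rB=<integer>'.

m = -26624
d = (-6, -14);  v_rel = (-12, 4),  |v_rel|² = 160
v_rel×d = (-12)·(-14) − (4)·(-6) = 192
since m = R²·160 − 192²:  R² = (36864 + -26624) / 160 = 64
R = √64 = 8  ⇒  r_B = 8 − 4 = 4

rB=4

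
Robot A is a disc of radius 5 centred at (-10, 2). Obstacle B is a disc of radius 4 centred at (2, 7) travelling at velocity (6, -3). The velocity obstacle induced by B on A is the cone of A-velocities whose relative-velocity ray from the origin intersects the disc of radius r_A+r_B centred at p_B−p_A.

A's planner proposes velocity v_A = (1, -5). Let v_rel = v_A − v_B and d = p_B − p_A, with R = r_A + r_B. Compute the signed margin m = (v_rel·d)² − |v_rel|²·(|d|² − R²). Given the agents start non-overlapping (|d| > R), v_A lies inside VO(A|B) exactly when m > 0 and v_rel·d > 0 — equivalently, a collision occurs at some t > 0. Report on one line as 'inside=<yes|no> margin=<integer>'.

d = (12, 5),  |d|² = 169;  R = 5+4 = 9,  c = 169−9² = 88
v_rel = (-5, -2),  |v_rel|² = 29;  v_rel·d = (-5)·(12) + (-2)·(5) = -70
29·t² + 140·t + 88 = 0  ⇒  m = (-70)² − 29·88 = 2348
m = 2348 > 0,  v_rel·d = -70 < 0  ⇒  outside

inside=no margin=2348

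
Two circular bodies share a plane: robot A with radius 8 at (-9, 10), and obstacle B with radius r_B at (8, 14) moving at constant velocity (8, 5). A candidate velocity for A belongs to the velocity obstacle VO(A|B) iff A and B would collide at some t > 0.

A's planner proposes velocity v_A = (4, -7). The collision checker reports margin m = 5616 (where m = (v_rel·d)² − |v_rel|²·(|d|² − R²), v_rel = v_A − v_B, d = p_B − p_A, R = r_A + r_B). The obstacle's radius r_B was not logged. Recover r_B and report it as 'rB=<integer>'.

m = 5616
d = (17, 4);  v_rel = (-4, -12),  |v_rel|² = 160
v_rel×d = (-4)·(4) − (-12)·(17) = 188
since m = R²·160 − 188²:  R² = (35344 + 5616) / 160 = 256
R = √256 = 16  ⇒  r_B = 16 − 8 = 8

rB=8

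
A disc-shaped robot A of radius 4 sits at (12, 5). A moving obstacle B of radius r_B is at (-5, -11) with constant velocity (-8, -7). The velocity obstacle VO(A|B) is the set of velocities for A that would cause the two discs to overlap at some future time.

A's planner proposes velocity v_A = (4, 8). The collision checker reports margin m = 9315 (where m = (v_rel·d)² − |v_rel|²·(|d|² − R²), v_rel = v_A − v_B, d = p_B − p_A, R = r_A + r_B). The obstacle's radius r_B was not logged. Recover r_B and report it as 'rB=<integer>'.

m = 9315
d = (-17, -16);  v_rel = (12, 15),  |v_rel|² = 369
v_rel×d = (12)·(-16) − (15)·(-17) = 63
since m = R²·369 − 63²:  R² = (3969 + 9315) / 369 = 36
R = √36 = 6  ⇒  r_B = 6 − 4 = 2

rB=2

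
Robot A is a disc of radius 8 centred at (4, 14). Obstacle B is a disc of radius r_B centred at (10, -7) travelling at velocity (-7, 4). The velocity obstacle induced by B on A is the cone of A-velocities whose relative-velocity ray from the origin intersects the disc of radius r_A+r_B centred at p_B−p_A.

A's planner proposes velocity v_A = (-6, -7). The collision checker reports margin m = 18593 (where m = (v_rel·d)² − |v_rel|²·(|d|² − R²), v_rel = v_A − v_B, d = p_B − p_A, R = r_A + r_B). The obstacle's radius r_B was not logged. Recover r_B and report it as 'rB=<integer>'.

m = 18593
d = (6, -21);  v_rel = (1, -11),  |v_rel|² = 122
v_rel×d = (1)·(-21) − (-11)·(6) = 45
since m = R²·122 − 45²:  R² = (2025 + 18593) / 122 = 169
R = √169 = 13  ⇒  r_B = 13 − 8 = 5

rB=5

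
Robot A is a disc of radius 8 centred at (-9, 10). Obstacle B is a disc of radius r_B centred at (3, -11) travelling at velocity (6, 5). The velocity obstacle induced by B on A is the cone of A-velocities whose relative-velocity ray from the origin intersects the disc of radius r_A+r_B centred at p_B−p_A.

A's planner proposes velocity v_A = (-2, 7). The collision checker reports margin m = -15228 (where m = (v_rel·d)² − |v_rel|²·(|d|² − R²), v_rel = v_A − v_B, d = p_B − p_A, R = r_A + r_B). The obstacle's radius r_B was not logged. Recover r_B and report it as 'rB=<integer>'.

m = -15228
d = (12, -21);  v_rel = (-8, 2),  |v_rel|² = 68
v_rel×d = (-8)·(-21) − (2)·(12) = 144
since m = R²·68 − 144²:  R² = (20736 + -15228) / 68 = 81
R = √81 = 9  ⇒  r_B = 9 − 8 = 1

rB=1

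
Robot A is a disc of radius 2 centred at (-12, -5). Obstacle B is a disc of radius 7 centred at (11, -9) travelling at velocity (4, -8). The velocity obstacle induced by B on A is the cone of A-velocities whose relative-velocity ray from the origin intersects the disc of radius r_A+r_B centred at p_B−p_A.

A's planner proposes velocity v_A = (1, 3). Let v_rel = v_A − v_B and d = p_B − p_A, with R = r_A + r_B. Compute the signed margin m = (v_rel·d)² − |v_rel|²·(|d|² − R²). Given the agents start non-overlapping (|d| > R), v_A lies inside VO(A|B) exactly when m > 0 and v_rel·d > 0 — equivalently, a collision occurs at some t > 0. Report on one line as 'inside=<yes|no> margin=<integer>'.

d = (23, -4),  |d|² = 545;  R = 2+7 = 9,  c = 545−9² = 464
v_rel = (-3, 11),  |v_rel|² = 130;  v_rel·d = (-3)·(23) + (11)·(-4) = -113
130·t² + 226·t + 464 = 0  ⇒  m = (-113)² − 130·464 = -47551
m = -47551 < 0,  v_rel·d = -113 < 0  ⇒  outside

inside=no margin=-47551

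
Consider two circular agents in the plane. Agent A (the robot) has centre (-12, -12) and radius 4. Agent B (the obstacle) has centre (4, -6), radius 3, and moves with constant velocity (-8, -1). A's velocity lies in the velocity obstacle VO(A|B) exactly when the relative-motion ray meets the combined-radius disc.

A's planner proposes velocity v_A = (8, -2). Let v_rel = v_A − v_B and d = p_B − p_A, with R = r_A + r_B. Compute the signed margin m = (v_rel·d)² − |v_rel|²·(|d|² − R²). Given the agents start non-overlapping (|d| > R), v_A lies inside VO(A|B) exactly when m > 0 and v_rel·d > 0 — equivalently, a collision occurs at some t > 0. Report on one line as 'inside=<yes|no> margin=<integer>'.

d = (16, 6),  |d|² = 292;  R = 4+3 = 7,  c = 292−7² = 243
v_rel = (16, -1),  |v_rel|² = 257;  v_rel·d = (16)·(16) + (-1)·(6) = 250
257·t² − 500·t + 243 = 0  ⇒  m = 250² − 257·243 = 49
m = 49 > 0,  v_rel·d = 250 > 0  ⇒  inside

inside=yes margin=49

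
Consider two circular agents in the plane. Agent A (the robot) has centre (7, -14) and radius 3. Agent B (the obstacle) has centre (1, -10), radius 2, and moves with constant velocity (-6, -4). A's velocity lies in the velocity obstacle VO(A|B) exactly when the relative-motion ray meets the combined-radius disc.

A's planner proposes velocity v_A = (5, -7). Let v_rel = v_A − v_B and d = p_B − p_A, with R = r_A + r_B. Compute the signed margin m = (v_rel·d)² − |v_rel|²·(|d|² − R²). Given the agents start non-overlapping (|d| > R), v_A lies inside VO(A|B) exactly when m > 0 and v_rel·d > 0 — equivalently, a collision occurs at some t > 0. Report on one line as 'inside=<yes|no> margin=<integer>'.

d = (-6, 4),  |d|² = 52;  R = 3+2 = 5,  c = 52−5² = 27
v_rel = (11, -3),  |v_rel|² = 130;  v_rel·d = (11)·(-6) + (-3)·(4) = -78
130·t² + 156·t + 27 = 0  ⇒  m = (-78)² − 130·27 = 2574
m = 2574 > 0,  v_rel·d = -78 < 0  ⇒  outside

inside=no margin=2574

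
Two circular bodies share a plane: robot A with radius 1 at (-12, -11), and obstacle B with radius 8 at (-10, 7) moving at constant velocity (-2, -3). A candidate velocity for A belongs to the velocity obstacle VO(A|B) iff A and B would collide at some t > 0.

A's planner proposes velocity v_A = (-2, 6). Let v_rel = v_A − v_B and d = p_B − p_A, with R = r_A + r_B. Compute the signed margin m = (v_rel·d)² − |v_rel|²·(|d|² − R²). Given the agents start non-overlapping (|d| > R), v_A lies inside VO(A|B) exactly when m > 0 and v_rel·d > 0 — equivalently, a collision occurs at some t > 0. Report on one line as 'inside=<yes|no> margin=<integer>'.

d = (2, 18),  |d|² = 328;  R = 1+8 = 9,  c = 328−9² = 247
v_rel = (0, 9),  |v_rel|² = 81;  v_rel·d = (0)·(2) + (9)·(18) = 162
81·t² − 324·t + 247 = 0  ⇒  m = 162² − 81·247 = 6237
m = 6237 > 0,  v_rel·d = 162 > 0  ⇒  inside

inside=yes margin=6237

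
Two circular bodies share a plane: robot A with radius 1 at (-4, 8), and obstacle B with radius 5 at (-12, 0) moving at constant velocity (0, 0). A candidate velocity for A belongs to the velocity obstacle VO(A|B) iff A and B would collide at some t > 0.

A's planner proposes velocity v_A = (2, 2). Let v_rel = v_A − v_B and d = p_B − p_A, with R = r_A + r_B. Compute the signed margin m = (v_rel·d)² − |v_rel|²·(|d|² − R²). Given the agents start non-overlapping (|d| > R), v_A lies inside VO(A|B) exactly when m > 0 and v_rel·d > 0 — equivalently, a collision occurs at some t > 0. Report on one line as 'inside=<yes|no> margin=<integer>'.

d = (-8, -8),  |d|² = 128;  R = 1+5 = 6,  c = 128−6² = 92
v_rel = (2, 2),  |v_rel|² = 8;  v_rel·d = (2)·(-8) + (2)·(-8) = -32
8·t² + 64·t + 92 = 0  ⇒  m = (-32)² − 8·92 = 288
m = 288 > 0,  v_rel·d = -32 < 0  ⇒  outside

inside=no margin=288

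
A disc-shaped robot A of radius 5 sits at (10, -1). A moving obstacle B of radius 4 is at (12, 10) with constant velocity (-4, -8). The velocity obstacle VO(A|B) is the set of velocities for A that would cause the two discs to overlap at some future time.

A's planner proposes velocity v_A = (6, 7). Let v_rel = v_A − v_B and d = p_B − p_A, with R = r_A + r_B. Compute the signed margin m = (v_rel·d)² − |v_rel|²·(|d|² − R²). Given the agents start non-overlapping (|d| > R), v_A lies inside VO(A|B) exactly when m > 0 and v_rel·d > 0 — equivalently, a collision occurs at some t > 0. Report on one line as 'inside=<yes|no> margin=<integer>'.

d = (2, 11),  |d|² = 125;  R = 5+4 = 9,  c = 125−9² = 44
v_rel = (10, 15),  |v_rel|² = 325;  v_rel·d = (10)·(2) + (15)·(11) = 185
325·t² − 370·t + 44 = 0  ⇒  m = 185² − 325·44 = 19925
m = 19925 > 0,  v_rel·d = 185 > 0  ⇒  inside

inside=yes margin=19925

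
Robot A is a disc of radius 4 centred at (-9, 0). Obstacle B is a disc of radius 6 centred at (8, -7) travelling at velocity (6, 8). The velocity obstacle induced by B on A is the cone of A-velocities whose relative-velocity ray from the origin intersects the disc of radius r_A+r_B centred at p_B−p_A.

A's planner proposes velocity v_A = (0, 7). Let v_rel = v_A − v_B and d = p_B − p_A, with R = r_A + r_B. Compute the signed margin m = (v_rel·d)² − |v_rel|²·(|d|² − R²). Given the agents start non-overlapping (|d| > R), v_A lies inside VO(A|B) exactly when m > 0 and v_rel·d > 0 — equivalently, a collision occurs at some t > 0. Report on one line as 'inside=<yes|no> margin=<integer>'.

d = (17, -7),  |d|² = 338;  R = 4+6 = 10,  c = 338−10² = 238
v_rel = (-6, -1),  |v_rel|² = 37;  v_rel·d = (-6)·(17) + (-1)·(-7) = -95
37·t² + 190·t + 238 = 0  ⇒  m = (-95)² − 37·238 = 219
m = 219 > 0,  v_rel·d = -95 < 0  ⇒  outside

inside=no margin=219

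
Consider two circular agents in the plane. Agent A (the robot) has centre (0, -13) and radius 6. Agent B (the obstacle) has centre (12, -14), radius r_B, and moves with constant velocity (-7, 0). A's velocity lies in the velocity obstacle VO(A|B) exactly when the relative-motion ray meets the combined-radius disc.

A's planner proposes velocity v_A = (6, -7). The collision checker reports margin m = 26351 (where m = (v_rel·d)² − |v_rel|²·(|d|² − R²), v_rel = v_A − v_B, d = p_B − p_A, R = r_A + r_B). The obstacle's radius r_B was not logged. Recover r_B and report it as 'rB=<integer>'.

m = 26351
d = (12, -1);  v_rel = (13, -7),  |v_rel|² = 218
v_rel×d = (13)·(-1) − (-7)·(12) = 71
since m = R²·218 − 71²:  R² = (5041 + 26351) / 218 = 144
R = √144 = 12  ⇒  r_B = 12 − 6 = 6

rB=6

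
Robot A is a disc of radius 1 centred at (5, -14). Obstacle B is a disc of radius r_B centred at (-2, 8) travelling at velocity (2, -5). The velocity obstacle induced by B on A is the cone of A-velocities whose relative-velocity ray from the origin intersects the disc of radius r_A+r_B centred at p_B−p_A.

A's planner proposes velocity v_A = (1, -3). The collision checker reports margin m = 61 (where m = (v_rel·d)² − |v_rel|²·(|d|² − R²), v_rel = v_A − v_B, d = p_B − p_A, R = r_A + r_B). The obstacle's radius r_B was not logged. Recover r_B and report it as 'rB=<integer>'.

m = 61
d = (-7, 22);  v_rel = (-1, 2),  |v_rel|² = 5
v_rel×d = (-1)·(22) − (2)·(-7) = -8
since m = R²·5 − (-8)²:  R² = (64 + 61) / 5 = 25
R = √25 = 5  ⇒  r_B = 5 − 1 = 4

rB=4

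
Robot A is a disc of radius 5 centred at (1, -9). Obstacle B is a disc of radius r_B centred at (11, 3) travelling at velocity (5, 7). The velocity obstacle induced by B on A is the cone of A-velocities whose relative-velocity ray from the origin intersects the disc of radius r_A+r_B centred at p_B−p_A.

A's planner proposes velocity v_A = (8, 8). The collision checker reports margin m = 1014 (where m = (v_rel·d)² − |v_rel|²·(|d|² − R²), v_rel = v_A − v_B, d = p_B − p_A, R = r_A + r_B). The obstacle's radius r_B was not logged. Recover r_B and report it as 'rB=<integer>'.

m = 1014
d = (10, 12);  v_rel = (3, 1),  |v_rel|² = 10
v_rel×d = (3)·(12) − (1)·(10) = 26
since m = R²·10 − 26²:  R² = (676 + 1014) / 10 = 169
R = √169 = 13  ⇒  r_B = 13 − 5 = 8

rB=8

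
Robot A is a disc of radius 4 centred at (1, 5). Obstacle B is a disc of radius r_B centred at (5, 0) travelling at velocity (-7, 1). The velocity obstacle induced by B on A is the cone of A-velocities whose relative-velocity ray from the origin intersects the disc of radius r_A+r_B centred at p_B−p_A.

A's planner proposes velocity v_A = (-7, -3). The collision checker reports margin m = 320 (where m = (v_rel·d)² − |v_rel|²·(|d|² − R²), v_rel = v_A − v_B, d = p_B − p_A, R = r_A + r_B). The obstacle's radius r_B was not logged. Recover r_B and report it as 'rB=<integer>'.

m = 320
d = (4, -5);  v_rel = (0, -4),  |v_rel|² = 16
v_rel×d = (0)·(-5) − (-4)·(4) = 16
since m = R²·16 − 16²:  R² = (256 + 320) / 16 = 36
R = √36 = 6  ⇒  r_B = 6 − 4 = 2

rB=2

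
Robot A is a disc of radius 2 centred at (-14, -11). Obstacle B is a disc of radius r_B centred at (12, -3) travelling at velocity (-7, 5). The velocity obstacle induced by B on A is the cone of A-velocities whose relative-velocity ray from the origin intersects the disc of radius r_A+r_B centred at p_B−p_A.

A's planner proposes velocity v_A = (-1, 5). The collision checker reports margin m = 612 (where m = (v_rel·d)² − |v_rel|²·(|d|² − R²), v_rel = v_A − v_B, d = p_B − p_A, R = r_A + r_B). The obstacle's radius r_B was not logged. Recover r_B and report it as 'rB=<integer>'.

m = 612
d = (26, 8);  v_rel = (6, 0),  |v_rel|² = 36
v_rel×d = (6)·(8) − (0)·(26) = 48
since m = R²·36 − 48²:  R² = (2304 + 612) / 36 = 81
R = √81 = 9  ⇒  r_B = 9 − 2 = 7

rB=7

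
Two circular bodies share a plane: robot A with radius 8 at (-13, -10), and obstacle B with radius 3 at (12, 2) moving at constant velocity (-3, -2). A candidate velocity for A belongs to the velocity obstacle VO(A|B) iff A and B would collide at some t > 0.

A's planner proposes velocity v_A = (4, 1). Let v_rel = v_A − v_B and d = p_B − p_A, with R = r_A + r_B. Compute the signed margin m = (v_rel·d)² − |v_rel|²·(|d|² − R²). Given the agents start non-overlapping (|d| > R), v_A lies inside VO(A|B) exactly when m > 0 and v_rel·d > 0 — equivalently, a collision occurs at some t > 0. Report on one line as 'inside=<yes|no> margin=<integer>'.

d = (25, 12),  |d|² = 769;  R = 8+3 = 11,  c = 769−11² = 648
v_rel = (7, 3),  |v_rel|² = 58;  v_rel·d = (7)·(25) + (3)·(12) = 211
58·t² − 422·t + 648 = 0  ⇒  m = 211² − 58·648 = 6937
m = 6937 > 0,  v_rel·d = 211 > 0  ⇒  inside

inside=yes margin=6937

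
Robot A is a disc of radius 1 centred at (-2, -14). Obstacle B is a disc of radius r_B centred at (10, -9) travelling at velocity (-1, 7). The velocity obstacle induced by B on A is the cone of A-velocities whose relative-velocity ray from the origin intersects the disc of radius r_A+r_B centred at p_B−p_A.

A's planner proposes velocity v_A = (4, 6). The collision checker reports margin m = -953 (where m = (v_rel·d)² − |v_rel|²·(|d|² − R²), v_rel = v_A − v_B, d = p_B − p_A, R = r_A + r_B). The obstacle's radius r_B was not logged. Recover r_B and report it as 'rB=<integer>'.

m = -953
d = (12, 5);  v_rel = (5, -1),  |v_rel|² = 26
v_rel×d = (5)·(5) − (-1)·(12) = 37
since m = R²·26 − 37²:  R² = (1369 + -953) / 26 = 16
R = √16 = 4  ⇒  r_B = 4 − 1 = 3

rB=3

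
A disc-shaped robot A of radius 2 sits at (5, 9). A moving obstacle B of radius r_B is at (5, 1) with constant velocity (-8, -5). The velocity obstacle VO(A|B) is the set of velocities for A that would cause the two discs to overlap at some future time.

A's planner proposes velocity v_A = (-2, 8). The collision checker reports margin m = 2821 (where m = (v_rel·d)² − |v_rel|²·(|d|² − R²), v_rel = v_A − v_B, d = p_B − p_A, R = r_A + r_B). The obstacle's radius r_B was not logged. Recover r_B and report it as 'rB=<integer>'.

m = 2821
d = (0, -8);  v_rel = (6, 13),  |v_rel|² = 205
v_rel×d = (6)·(-8) − (13)·(0) = -48
since m = R²·205 − (-48)²:  R² = (2304 + 2821) / 205 = 25
R = √25 = 5  ⇒  r_B = 5 − 2 = 3

rB=3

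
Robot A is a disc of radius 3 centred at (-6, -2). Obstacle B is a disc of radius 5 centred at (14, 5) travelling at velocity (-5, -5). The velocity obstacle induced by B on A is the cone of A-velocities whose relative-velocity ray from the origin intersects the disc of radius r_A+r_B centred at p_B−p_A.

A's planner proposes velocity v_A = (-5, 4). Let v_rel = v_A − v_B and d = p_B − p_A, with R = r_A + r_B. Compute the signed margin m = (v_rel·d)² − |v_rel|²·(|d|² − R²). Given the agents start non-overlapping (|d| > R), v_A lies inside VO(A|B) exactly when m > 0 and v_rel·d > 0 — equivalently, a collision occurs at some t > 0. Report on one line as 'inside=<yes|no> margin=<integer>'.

d = (20, 7),  |d|² = 449;  R = 3+5 = 8,  c = 449−8² = 385
v_rel = (0, 9),  |v_rel|² = 81;  v_rel·d = (0)·(20) + (9)·(7) = 63
81·t² − 126·t + 385 = 0  ⇒  m = 63² − 81·385 = -27216
m = -27216 < 0,  v_rel·d = 63 > 0  ⇒  outside

inside=no margin=-27216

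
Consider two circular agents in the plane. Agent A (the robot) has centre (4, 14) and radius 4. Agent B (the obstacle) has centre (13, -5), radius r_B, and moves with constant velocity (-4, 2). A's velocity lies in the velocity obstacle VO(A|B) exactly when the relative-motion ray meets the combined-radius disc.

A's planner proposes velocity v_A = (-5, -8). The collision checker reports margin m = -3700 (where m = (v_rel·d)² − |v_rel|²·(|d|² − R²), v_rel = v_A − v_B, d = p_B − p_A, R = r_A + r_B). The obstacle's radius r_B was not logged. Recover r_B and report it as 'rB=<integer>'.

m = -3700
d = (9, -19);  v_rel = (-1, -10),  |v_rel|² = 101
v_rel×d = (-1)·(-19) − (-10)·(9) = 109
since m = R²·101 − 109²:  R² = (11881 + -3700) / 101 = 81
R = √81 = 9  ⇒  r_B = 9 − 4 = 5

rB=5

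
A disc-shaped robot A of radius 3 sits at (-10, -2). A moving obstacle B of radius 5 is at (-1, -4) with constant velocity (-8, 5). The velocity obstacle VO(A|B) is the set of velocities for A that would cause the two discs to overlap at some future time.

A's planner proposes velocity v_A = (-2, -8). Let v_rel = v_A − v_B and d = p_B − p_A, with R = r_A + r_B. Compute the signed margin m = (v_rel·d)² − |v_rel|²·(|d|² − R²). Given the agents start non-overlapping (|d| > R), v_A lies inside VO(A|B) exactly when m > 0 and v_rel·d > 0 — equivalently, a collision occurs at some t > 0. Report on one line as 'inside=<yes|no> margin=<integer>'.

d = (9, -2),  |d|² = 85;  R = 3+5 = 8,  c = 85−8² = 21
v_rel = (6, -13),  |v_rel|² = 205;  v_rel·d = (6)·(9) + (-13)·(-2) = 80
205·t² − 160·t + 21 = 0  ⇒  m = 80² − 205·21 = 2095
m = 2095 > 0,  v_rel·d = 80 > 0  ⇒  inside

inside=yes margin=2095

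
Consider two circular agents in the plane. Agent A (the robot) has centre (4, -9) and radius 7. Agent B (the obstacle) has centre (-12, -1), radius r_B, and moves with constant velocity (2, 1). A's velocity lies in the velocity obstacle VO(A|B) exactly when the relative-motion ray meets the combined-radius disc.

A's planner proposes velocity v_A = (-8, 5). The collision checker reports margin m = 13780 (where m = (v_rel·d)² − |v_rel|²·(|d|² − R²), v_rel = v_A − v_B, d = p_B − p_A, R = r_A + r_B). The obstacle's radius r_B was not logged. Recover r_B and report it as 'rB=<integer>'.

m = 13780
d = (-16, 8);  v_rel = (-10, 4),  |v_rel|² = 116
v_rel×d = (-10)·(8) − (4)·(-16) = -16
since m = R²·116 − (-16)²:  R² = (256 + 13780) / 116 = 121
R = √121 = 11  ⇒  r_B = 11 − 7 = 4

rB=4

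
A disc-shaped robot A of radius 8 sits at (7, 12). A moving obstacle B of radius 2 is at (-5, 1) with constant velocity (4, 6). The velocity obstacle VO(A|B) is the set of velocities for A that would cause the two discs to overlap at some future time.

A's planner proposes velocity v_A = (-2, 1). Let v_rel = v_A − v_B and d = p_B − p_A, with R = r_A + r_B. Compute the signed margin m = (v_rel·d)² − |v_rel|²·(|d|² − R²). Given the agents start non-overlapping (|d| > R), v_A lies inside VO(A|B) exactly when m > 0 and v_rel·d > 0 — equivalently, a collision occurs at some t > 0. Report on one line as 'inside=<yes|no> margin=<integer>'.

d = (-12, -11),  |d|² = 265;  R = 8+2 = 10,  c = 265−10² = 165
v_rel = (-6, -5),  |v_rel|² = 61;  v_rel·d = (-6)·(-12) + (-5)·(-11) = 127
61·t² − 254·t + 165 = 0  ⇒  m = 127² − 61·165 = 6064
m = 6064 > 0,  v_rel·d = 127 > 0  ⇒  inside

inside=yes margin=6064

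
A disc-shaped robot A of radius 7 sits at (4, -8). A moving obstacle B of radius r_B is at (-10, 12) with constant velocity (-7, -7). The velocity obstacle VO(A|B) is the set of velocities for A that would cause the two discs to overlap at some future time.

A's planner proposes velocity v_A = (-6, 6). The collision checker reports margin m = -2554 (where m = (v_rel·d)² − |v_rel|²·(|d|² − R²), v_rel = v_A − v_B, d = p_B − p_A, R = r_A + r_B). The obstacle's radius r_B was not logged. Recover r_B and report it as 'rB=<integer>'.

m = -2554
d = (-14, 20);  v_rel = (1, 13),  |v_rel|² = 170
v_rel×d = (1)·(20) − (13)·(-14) = 202
since m = R²·170 − 202²:  R² = (40804 + -2554) / 170 = 225
R = √225 = 15  ⇒  r_B = 15 − 7 = 8

rB=8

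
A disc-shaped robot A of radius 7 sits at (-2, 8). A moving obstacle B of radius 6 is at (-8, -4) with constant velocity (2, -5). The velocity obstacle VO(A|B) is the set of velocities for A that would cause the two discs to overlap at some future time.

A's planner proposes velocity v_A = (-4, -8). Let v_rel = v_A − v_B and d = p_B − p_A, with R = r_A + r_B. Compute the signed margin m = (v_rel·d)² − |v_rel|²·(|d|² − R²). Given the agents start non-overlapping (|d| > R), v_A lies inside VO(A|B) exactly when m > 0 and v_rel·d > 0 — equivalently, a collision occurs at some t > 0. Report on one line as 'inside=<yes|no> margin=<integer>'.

d = (-6, -12),  |d|² = 180;  R = 7+6 = 13,  c = 180−13² = 11
v_rel = (-6, -3),  |v_rel|² = 45;  v_rel·d = (-6)·(-6) + (-3)·(-12) = 72
45·t² − 144·t + 11 = 0  ⇒  m = 72² − 45·11 = 4689
m = 4689 > 0,  v_rel·d = 72 > 0  ⇒  inside

inside=yes margin=4689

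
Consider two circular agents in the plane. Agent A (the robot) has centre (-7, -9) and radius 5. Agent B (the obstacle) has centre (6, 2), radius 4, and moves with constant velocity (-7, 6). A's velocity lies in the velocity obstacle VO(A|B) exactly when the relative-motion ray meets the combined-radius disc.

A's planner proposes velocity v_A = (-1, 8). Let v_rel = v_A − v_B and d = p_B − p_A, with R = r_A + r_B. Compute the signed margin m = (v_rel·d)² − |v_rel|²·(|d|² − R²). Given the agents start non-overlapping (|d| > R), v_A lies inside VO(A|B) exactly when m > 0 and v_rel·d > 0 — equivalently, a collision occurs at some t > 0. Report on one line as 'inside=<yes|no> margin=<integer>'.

d = (13, 11),  |d|² = 290;  R = 5+4 = 9,  c = 290−9² = 209
v_rel = (6, 2),  |v_rel|² = 40;  v_rel·d = (6)·(13) + (2)·(11) = 100
40·t² − 200·t + 209 = 0  ⇒  m = 100² − 40·209 = 1640
m = 1640 > 0,  v_rel·d = 100 > 0  ⇒  inside

inside=yes margin=1640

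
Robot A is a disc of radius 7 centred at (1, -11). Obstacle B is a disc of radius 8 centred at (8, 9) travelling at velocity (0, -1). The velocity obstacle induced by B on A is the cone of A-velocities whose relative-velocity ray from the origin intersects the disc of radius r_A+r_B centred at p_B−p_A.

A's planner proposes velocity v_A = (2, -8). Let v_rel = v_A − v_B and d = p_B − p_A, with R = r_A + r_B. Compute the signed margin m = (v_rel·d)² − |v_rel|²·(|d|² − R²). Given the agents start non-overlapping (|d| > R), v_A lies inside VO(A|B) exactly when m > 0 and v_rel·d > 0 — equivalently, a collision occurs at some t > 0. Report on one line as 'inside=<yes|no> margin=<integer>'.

d = (7, 20),  |d|² = 449;  R = 7+8 = 15,  c = 449−15² = 224
v_rel = (2, -7),  |v_rel|² = 53;  v_rel·d = (2)·(7) + (-7)·(20) = -126
53·t² + 252·t + 224 = 0  ⇒  m = (-126)² − 53·224 = 4004
m = 4004 > 0,  v_rel·d = -126 < 0  ⇒  outside

inside=no margin=4004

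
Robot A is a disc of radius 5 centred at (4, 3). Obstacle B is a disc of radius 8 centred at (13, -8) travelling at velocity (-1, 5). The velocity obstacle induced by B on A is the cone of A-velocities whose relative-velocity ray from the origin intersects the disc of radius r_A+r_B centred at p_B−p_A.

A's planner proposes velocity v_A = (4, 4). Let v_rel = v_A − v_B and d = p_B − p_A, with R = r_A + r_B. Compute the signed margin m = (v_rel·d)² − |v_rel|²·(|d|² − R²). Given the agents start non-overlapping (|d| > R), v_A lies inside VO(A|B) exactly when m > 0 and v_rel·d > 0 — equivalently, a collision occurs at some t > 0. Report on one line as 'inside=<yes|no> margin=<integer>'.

d = (9, -11),  |d|² = 202;  R = 5+8 = 13,  c = 202−13² = 33
v_rel = (5, -1),  |v_rel|² = 26;  v_rel·d = (5)·(9) + (-1)·(-11) = 56
26·t² − 112·t + 33 = 0  ⇒  m = 56² − 26·33 = 2278
m = 2278 > 0,  v_rel·d = 56 > 0  ⇒  inside

inside=yes margin=2278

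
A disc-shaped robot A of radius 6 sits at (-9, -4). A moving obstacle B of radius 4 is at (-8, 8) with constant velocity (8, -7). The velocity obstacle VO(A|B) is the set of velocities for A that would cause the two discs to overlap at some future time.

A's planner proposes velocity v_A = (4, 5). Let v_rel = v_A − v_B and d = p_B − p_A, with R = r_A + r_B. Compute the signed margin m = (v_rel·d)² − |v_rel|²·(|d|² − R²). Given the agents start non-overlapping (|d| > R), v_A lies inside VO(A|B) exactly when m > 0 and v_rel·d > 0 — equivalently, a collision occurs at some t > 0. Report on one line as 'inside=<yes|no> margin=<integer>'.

d = (1, 12),  |d|² = 145;  R = 6+4 = 10,  c = 145−10² = 45
v_rel = (-4, 12),  |v_rel|² = 160;  v_rel·d = (-4)·(1) + (12)·(12) = 140
160·t² − 280·t + 45 = 0  ⇒  m = 140² − 160·45 = 12400
m = 12400 > 0,  v_rel·d = 140 > 0  ⇒  inside

inside=yes margin=12400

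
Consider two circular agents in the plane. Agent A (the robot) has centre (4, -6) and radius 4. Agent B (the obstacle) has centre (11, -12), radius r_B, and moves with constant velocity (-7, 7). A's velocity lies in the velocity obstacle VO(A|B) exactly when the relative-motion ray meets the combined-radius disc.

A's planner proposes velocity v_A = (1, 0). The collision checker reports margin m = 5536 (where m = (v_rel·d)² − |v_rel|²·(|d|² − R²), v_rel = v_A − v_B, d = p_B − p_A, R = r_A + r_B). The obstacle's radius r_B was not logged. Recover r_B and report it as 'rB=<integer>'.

m = 5536
d = (7, -6);  v_rel = (8, -7),  |v_rel|² = 113
v_rel×d = (8)·(-6) − (-7)·(7) = 1
since m = R²·113 − 1²:  R² = (1 + 5536) / 113 = 49
R = √49 = 7  ⇒  r_B = 7 − 4 = 3

rB=3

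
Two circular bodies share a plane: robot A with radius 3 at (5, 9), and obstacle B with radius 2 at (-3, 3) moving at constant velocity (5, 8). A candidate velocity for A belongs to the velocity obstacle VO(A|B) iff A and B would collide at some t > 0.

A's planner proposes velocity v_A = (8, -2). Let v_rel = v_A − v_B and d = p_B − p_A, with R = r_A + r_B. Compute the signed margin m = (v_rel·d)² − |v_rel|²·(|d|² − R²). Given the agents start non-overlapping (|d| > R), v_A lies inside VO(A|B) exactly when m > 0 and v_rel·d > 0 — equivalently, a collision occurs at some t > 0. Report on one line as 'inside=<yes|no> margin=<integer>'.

d = (-8, -6),  |d|² = 100;  R = 3+2 = 5,  c = 100−5² = 75
v_rel = (3, -10),  |v_rel|² = 109;  v_rel·d = (3)·(-8) + (-10)·(-6) = 36
109·t² − 72·t + 75 = 0  ⇒  m = 36² − 109·75 = -6879
m = -6879 < 0,  v_rel·d = 36 > 0  ⇒  outside

inside=no margin=-6879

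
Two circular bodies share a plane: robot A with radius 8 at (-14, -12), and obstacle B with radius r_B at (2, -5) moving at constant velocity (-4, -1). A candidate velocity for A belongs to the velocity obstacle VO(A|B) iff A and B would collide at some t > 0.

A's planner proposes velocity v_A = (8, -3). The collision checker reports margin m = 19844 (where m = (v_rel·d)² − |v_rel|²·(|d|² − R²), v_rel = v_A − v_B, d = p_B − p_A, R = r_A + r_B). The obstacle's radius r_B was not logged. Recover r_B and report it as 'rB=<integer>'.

m = 19844
d = (16, 7);  v_rel = (12, -2),  |v_rel|² = 148
v_rel×d = (12)·(7) − (-2)·(16) = 116
since m = R²·148 − 116²:  R² = (13456 + 19844) / 148 = 225
R = √225 = 15  ⇒  r_B = 15 − 8 = 7

rB=7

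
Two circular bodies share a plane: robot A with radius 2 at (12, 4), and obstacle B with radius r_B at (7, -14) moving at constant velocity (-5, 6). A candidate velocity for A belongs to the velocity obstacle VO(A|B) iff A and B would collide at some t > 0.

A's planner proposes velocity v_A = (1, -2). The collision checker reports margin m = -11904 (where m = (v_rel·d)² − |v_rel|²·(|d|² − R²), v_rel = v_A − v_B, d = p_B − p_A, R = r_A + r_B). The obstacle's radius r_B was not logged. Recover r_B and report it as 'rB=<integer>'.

m = -11904
d = (-5, -18);  v_rel = (6, -8),  |v_rel|² = 100
v_rel×d = (6)·(-18) − (-8)·(-5) = -148
since m = R²·100 − (-148)²:  R² = (21904 + -11904) / 100 = 100
R = √100 = 10  ⇒  r_B = 10 − 2 = 8

rB=8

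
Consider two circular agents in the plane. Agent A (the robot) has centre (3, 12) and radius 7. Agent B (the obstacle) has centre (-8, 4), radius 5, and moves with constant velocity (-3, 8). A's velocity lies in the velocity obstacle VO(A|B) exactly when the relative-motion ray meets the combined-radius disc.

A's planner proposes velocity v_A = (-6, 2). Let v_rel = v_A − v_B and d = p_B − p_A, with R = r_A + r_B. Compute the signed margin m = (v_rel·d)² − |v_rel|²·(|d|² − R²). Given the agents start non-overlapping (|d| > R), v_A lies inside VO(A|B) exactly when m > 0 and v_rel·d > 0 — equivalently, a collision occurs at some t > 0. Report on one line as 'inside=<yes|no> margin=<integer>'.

d = (-11, -8),  |d|² = 185;  R = 7+5 = 12,  c = 185−12² = 41
v_rel = (-3, -6),  |v_rel|² = 45;  v_rel·d = (-3)·(-11) + (-6)·(-8) = 81
45·t² − 162·t + 41 = 0  ⇒  m = 81² − 45·41 = 4716
m = 4716 > 0,  v_rel·d = 81 > 0  ⇒  inside

inside=yes margin=4716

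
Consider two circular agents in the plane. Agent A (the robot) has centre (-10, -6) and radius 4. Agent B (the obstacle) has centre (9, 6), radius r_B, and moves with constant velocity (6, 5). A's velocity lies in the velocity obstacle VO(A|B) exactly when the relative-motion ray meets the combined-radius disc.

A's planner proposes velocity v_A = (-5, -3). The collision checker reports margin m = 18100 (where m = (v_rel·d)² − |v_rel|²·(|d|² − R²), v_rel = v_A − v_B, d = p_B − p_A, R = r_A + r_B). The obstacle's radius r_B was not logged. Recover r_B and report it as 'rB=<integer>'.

m = 18100
d = (19, 12);  v_rel = (-11, -8),  |v_rel|² = 185
v_rel×d = (-11)·(12) − (-8)·(19) = 20
since m = R²·185 − 20²:  R² = (400 + 18100) / 185 = 100
R = √100 = 10  ⇒  r_B = 10 − 4 = 6

rB=6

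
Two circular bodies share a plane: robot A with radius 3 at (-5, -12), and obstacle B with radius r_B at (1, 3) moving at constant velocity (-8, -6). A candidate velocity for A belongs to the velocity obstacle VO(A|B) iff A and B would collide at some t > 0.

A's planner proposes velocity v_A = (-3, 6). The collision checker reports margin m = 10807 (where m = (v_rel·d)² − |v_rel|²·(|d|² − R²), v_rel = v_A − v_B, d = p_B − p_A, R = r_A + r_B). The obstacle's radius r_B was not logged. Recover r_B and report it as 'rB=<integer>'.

m = 10807
d = (6, 15);  v_rel = (5, 12),  |v_rel|² = 169
v_rel×d = (5)·(15) − (12)·(6) = 3
since m = R²·169 − 3²:  R² = (9 + 10807) / 169 = 64
R = √64 = 8  ⇒  r_B = 8 − 3 = 5

rB=5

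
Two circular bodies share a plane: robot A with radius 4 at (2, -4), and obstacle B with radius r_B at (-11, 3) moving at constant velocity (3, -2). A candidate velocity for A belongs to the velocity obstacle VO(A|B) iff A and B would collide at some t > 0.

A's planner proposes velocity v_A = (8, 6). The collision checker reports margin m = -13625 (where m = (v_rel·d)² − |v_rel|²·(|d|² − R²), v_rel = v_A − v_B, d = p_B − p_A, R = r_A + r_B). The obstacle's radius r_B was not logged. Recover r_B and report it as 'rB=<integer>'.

m = -13625
d = (-13, 7);  v_rel = (5, 8),  |v_rel|² = 89
v_rel×d = (5)·(7) − (8)·(-13) = 139
since m = R²·89 − 139²:  R² = (19321 + -13625) / 89 = 64
R = √64 = 8  ⇒  r_B = 8 − 4 = 4

rB=4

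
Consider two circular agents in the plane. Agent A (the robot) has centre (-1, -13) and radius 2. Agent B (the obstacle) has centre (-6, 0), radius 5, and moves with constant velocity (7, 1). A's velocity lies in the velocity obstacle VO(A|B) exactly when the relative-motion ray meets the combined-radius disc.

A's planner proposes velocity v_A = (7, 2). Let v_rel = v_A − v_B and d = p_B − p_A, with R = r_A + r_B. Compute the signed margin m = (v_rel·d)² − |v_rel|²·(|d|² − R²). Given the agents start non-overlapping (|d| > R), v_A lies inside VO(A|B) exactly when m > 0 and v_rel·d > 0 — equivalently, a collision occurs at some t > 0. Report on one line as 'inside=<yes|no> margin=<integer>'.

d = (-5, 13),  |d|² = 194;  R = 2+5 = 7,  c = 194−7² = 145
v_rel = (0, 1),  |v_rel|² = 1;  v_rel·d = (0)·(-5) + (1)·(13) = 13
1·t² − 26·t + 145 = 0  ⇒  m = 13² − 1·145 = 24
m = 24 > 0,  v_rel·d = 13 > 0  ⇒  inside

inside=yes margin=24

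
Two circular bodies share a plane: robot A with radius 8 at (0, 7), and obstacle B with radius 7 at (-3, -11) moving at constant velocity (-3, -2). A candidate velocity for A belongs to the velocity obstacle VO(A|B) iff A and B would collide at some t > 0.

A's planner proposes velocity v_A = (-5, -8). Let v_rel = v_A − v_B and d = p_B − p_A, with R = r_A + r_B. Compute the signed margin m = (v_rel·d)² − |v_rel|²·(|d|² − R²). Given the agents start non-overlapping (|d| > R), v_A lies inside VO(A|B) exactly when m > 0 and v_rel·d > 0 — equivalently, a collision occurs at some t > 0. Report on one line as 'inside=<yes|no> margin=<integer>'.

d = (-3, -18),  |d|² = 333;  R = 8+7 = 15,  c = 333−15² = 108
v_rel = (-2, -6),  |v_rel|² = 40;  v_rel·d = (-2)·(-3) + (-6)·(-18) = 114
40·t² − 228·t + 108 = 0  ⇒  m = 114² − 40·108 = 8676
m = 8676 > 0,  v_rel·d = 114 > 0  ⇒  inside

inside=yes margin=8676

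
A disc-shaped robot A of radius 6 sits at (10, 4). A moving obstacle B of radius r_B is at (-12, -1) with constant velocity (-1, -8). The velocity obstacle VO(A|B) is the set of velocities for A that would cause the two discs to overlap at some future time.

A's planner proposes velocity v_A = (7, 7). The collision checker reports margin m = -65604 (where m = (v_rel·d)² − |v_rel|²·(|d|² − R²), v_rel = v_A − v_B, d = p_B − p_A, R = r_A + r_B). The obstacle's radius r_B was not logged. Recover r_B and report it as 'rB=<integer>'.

m = -65604
d = (-22, -5);  v_rel = (8, 15),  |v_rel|² = 289
v_rel×d = (8)·(-5) − (15)·(-22) = 290
since m = R²·289 − 290²:  R² = (84100 + -65604) / 289 = 64
R = √64 = 8  ⇒  r_B = 8 − 6 = 2

rB=2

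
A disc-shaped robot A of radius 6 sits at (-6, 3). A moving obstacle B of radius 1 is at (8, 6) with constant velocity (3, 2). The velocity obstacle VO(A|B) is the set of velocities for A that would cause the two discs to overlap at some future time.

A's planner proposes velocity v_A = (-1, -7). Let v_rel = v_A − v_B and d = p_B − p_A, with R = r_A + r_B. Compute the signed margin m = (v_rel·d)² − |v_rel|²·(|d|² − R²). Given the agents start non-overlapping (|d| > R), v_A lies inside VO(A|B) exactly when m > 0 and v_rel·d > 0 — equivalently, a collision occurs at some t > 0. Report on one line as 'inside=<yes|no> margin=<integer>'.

d = (14, 3),  |d|² = 205;  R = 6+1 = 7,  c = 205−7² = 156
v_rel = (-4, -9),  |v_rel|² = 97;  v_rel·d = (-4)·(14) + (-9)·(3) = -83
97·t² + 166·t + 156 = 0  ⇒  m = (-83)² − 97·156 = -8243
m = -8243 < 0,  v_rel·d = -83 < 0  ⇒  outside

inside=no margin=-8243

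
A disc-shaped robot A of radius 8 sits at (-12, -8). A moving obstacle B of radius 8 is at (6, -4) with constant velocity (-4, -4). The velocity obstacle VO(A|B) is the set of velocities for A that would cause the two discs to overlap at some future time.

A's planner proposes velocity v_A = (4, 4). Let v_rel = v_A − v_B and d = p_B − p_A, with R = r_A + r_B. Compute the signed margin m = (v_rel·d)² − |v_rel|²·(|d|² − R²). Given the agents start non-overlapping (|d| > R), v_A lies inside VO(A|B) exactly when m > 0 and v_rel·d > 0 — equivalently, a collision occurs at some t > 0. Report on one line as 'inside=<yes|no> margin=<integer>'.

d = (18, 4),  |d|² = 340;  R = 8+8 = 16,  c = 340−16² = 84
v_rel = (8, 8),  |v_rel|² = 128;  v_rel·d = (8)·(18) + (8)·(4) = 176
128·t² − 352·t + 84 = 0  ⇒  m = 176² − 128·84 = 20224
m = 20224 > 0,  v_rel·d = 176 > 0  ⇒  inside

inside=yes margin=20224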